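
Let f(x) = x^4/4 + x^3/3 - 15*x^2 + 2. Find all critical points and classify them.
f'(x) = x*(x^2 + x - 30)

Solve f'(x) = 0:
  Factor: x^3 + x^2 - 30*x = x*(x - 5)*(x + 6) = 0.
  ⇒ x = -6, 0, 5

f''(x) = 3*x^2 + 2*x - 30
Second-derivative test at each critical point:
  f''(-6) = 66 > 0 → local minimum
  f''(0) = -30 < 0 → local maximum
  f''(5) = 55 > 0 → local minimum

Critical points: x = -6 (local minimum); x = 0 (local maximum); x = 5 (local minimum)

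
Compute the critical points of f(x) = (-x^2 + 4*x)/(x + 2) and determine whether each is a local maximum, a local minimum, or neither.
f'(x) = (-x^2 - 4*x + 8)/(x^2 + 4*x + 4)

Solve f'(x) = 0:
  f'(x) = -(x^2 + 4*x - 8)/(x + 2)^2; the denominator is positive wherever f is defined, so f'(x) = 0 ⇔ -x^2 - 4*x + 8 = 0.
  x^2 + 4*x - 8 = 0 has no rational roots; quadratic formula: x = (-4 ± √48)/2.
  ⇒ x = -2*sqrt(3) - 2 ≈ -5.4641, -2 + 2*sqrt(3) ≈ 1.4641

f''(x) = -24/(x^3 + 6*x^2 + 12*x + 8)
Second-derivative test at each critical point:
  f''(-5.4641) = 0.5774 > 0 → local minimum
  f''(1.4641) = -0.5774 < 0 → local maximum

Critical points: x = -2*sqrt(3) - 2 ≈ -5.4641 (local minimum); x = -2 + 2*sqrt(3) ≈ 1.4641 (local maximum)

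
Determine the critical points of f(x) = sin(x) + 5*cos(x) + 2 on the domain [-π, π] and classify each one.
f'(x) = -5*sin(x) + cos(x)

Solve f'(x) = 0 on [-π, π]:
  f'(x) = 0 ⇔ cos(x) = 5*sin(x) ⇔ tan(x) = 1/5, i.e. x = arctan(1/5) + nπ; keep the solutions lying in [-π, π].
  ⇒ x = -pi + atan(1/5) ≈ -2.9442, atan(1/5) ≈ 0.1974

f''(x) = -sin(x) - 5*cos(x)
Second-derivative test at each critical point:
  f''(-2.9442) = 5.0990 > 0 → local minimum
  f''(0.1974) = -5.0990 < 0 → local maximum

Critical points: x = -pi + atan(1/5) ≈ -2.9442 (local minimum); x = atan(1/5) ≈ 0.1974 (local maximum)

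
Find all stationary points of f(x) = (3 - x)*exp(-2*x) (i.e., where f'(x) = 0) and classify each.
f'(x) = (2*x - 7)*exp(-2*x)

Solve f'(x) = 0:
  f'(x) = (2*x - 7)·exp(-2*x) and exp(-2*x) > 0 for every x, so f'(x) = 0 ⇔ 2*x - 7 = 0.
  2*x - 7 = 0.
  ⇒ x = 7/2

f''(x) = 4*(4 - x)*exp(-2*x)
Second-derivative test at each critical point:
  f''(7/2) = 0.0018 > 0 → local minimum

Critical points: x = 7/2 (local minimum)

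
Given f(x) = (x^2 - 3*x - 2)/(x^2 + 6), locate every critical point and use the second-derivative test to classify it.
f'(x) = (3*x^2 + 16*x - 18)/(x^4 + 12*x^2 + 36)

Solve f'(x) = 0:
  f'(x) = (3*x^2 + 16*x - 18)/(x^2 + 6)^2; the denominator is positive wherever f is defined, so f'(x) = 0 ⇔ 3*x^2 + 16*x - 18 = 0.
  3*x^2 + 16*x - 18 = 0 has no rational roots; quadratic formula: x = (-16 ± √472)/6.
  ⇒ x = -sqrt(118)/3 - 8/3 ≈ -6.2876, -8/3 + sqrt(118)/3 ≈ 0.9543

f''(x) = 6*(-x^3 - 8*x^2 + 18*x + 16)/(x^6 + 18*x^4 + 108*x^2 + 216)
Second-derivative test at each critical point:
  f''(-6.2876) = -0.0105 < 0 → local maximum
  f''(0.9543) = 0.4549 > 0 → local minimum

Critical points: x = -sqrt(118)/3 - 8/3 ≈ -6.2876 (local maximum); x = -8/3 + sqrt(118)/3 ≈ 0.9543 (local minimum)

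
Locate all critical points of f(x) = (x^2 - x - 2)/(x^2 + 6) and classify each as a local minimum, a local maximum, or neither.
f'(x) = (x^2 + 16*x - 6)/(x^4 + 12*x^2 + 36)

Solve f'(x) = 0:
  f'(x) = (x^2 + 16*x - 6)/(x^2 + 6)^2; the denominator is positive wherever f is defined, so f'(x) = 0 ⇔ x^2 + 16*x - 6 = 0.
  x^2 + 16*x - 6 = 0 has no rational roots; quadratic formula: x = (-16 ± √280)/2.
  ⇒ x = -sqrt(70) - 8 ≈ -16.3666, -8 + sqrt(70) ≈ 0.3666

f''(x) = 2*(-x^3 - 24*x^2 + 18*x + 48)/(x^6 + 18*x^4 + 108*x^2 + 216)
Second-derivative test at each critical point:
  f''(-16.3666) = -2.231e-04 < 0 → local maximum
  f''(0.3666) = 0.4447 > 0 → local minimum

Critical points: x = -sqrt(70) - 8 ≈ -16.3666 (local maximum); x = -8 + sqrt(70) ≈ 0.3666 (local minimum)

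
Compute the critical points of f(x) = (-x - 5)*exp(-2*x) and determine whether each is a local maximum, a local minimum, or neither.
f'(x) = (2*x + 9)*exp(-2*x)

Solve f'(x) = 0:
  f'(x) = (2*x + 9)·exp(-2*x) and exp(-2*x) > 0 for every x, so f'(x) = 0 ⇔ 2*x + 9 = 0.
  2*x + 9 = 0.
  ⇒ x = -9/2

f''(x) = 4*(-x - 4)*exp(-2*x)
Second-derivative test at each critical point:
  f''(-9/2) = 16206.1679 > 0 → local minimum

Critical points: x = -9/2 (local minimum)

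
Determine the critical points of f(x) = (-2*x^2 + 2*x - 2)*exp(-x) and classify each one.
f'(x) = 2*(x^2 - 3*x + 2)*exp(-x)

Solve f'(x) = 0:
  f'(x) = (2*x^2 - 6*x + 4)·exp(-x) and exp(-x) > 0 for every x, so f'(x) = 0 ⇔ 2*x^2 - 6*x + 4 = 0.
  Factor: 2*x^2 - 6*x + 4 = 2*(x - 2)*(x - 1) = 0.
  ⇒ x = 1, 2

f''(x) = 2*(-x^2 + 5*x - 5)*exp(-x)
Second-derivative test at each critical point:
  f''(1) = -0.7358 < 0 → local maximum
  f''(2) = 0.2707 > 0 → local minimum

Critical points: x = 1 (local maximum); x = 2 (local minimum)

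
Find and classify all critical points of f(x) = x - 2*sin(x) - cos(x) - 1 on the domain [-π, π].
f'(x) = sin(x) - 2*cos(x) + 1

Solve f'(x) = 0 on [-π, π]:
  f'(x) = 0 ⇔ sin(x) - 2*cos(x) = -1. Write the left side as R·cos(x + φ) with R = √((-2)² + (-1)²) = sqrt(5), cos φ = -2*sqrt(5)/5, sin φ = -sqrt(5)/5; then cos(x + φ) = -sqrt(5)/5. Solve for x and keep the solutions lying in [-π, π].
  ⇒ x = -pi/2 ≈ -1.5708, atan(3/4) ≈ 0.6435

f''(x) = 2*sin(x) + cos(x)
Second-derivative test at each critical point:
  f''(-1.5708) = -2 < 0 → local maximum
  f''(0.6435) = 2 > 0 → local minimum

Critical points: x = -pi/2 ≈ -1.5708 (local maximum); x = atan(3/4) ≈ 0.6435 (local minimum)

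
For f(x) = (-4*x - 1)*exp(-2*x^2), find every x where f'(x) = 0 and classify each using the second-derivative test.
f'(x) = 4*(x*(4*x + 1) - 1)*exp(-2*x^2)

Solve f'(x) = 0:
  f'(x) = (16*x^2 + 4*x - 4)·exp(-2*x^2) and exp(-2*x^2) > 0 for every x, so f'(x) = 0 ⇔ 16*x^2 + 4*x - 4 = 0.
  Factor: 16*x^2 + 4*x - 4 = 4*(4*x^2 + x - 1); 4*x^2 + x - 1 = 0 has no rational roots; quadratic formula: x = (-1 ± √17)/8.
  ⇒ x = -sqrt(17)/8 - 1/8 ≈ -0.6404, -1/8 + sqrt(17)/8 ≈ 0.3904

f''(x) = 4*(-16*x^3 - 4*x^2 + 12*x + 1)*exp(-2*x^2)
Second-derivative test at each critical point:
  f''(-0.6404) = -7.2624 < 0 → local maximum
  f''(0.3904) = 12.1593 > 0 → local minimum

Critical points: x = -sqrt(17)/8 - 1/8 ≈ -0.6404 (local maximum); x = -1/8 + sqrt(17)/8 ≈ 0.3904 (local minimum)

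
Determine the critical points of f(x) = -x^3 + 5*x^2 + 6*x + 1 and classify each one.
f'(x) = -3*x^2 + 10*x + 6

Solve f'(x) = 0:
  3*x^2 - 10*x - 6 = 0 has no rational roots; quadratic formula: x = (10 ± √172)/6.
  ⇒ x = 5/3 - sqrt(43)/3 ≈ -0.5191, 5/3 + sqrt(43)/3 ≈ 3.8525

f''(x) = 10 - 6*x
Second-derivative test at each critical point:
  f''(-0.5191) = 13.1149 > 0 → local minimum
  f''(3.8525) = -13.1149 < 0 → local maximum

Critical points: x = 5/3 - sqrt(43)/3 ≈ -0.5191 (local minimum); x = 5/3 + sqrt(43)/3 ≈ 3.8525 (local maximum)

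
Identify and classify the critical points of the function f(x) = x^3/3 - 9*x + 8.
f'(x) = x^2 - 9

Solve f'(x) = 0:
  Factor: x^2 - 9 = (x - 3)*(x + 3) = 0.
  ⇒ x = -3, 3

f''(x) = 2*x
Second-derivative test at each critical point:
  f''(-3) = -6 < 0 → local maximum
  f''(3) = 6 > 0 → local minimum

Critical points: x = -3 (local maximum); x = 3 (local minimum)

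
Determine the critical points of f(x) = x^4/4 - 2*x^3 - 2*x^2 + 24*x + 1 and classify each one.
f'(x) = x^3 - 6*x^2 - 4*x + 24

Solve f'(x) = 0:
  Factor: x^3 - 6*x^2 - 4*x + 24 = (x - 6)*(x - 2)*(x + 2) = 0.
  ⇒ x = -2, 2, 6

f''(x) = 3*x^2 - 12*x - 4
Second-derivative test at each critical point:
  f''(-2) = 32 > 0 → local minimum
  f''(2) = -16 < 0 → local maximum
  f''(6) = 32 > 0 → local minimum

Critical points: x = -2 (local minimum); x = 2 (local maximum); x = 6 (local minimum)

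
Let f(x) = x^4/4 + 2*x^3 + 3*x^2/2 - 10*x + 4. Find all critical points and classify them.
f'(x) = x^3 + 6*x^2 + 3*x - 10

Solve f'(x) = 0:
  Factor: x^3 + 6*x^2 + 3*x - 10 = (x - 1)*(x + 2)*(x + 5) = 0.
  ⇒ x = -5, -2, 1

f''(x) = 3*x^2 + 12*x + 3
Second-derivative test at each critical point:
  f''(-5) = 18 > 0 → local minimum
  f''(-2) = -9 < 0 → local maximum
  f''(1) = 18 > 0 → local minimum

Critical points: x = -5 (local minimum); x = -2 (local maximum); x = 1 (local minimum)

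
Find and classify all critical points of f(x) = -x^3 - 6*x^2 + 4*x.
f'(x) = -3*x^2 - 12*x + 4

Solve f'(x) = 0:
  3*x^2 + 12*x - 4 = 0 has no rational roots; quadratic formula: x = (-12 ± √192)/6.
  ⇒ x = -4*sqrt(3)/3 - 2 ≈ -4.3094, -2 + 4*sqrt(3)/3 ≈ 0.3094

f''(x) = -6*x - 12
Second-derivative test at each critical point:
  f''(-4.3094) = 13.8564 > 0 → local minimum
  f''(0.3094) = -13.8564 < 0 → local maximum

Critical points: x = -4*sqrt(3)/3 - 2 ≈ -4.3094 (local minimum); x = -2 + 4*sqrt(3)/3 ≈ 0.3094 (local maximum)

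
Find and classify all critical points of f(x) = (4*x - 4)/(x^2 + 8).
f'(x) = 4*(x^2 - 2*x*(x - 1) + 8)/(x^2 + 8)^2

Solve f'(x) = 0:
  f'(x) = -4*(x - 4)*(x + 2)/(x^2 + 8)^2; the denominator is positive wherever f is defined, so f'(x) = 0 ⇔ -4*x^2 + 8*x + 32 = 0.
  Factor: -4*x^2 + 8*x + 32 = -4*(x - 4)*(x + 2) = 0.
  ⇒ x = -2, 4

f''(x) = 8*(4*x^2*(x - 1) + (1 - 3*x)*(x^2 + 8))/(x^2 + 8)^3
Second-derivative test at each critical point:
  f''(-2) = 1/6 > 0 → local minimum
  f''(4) = -1/24 < 0 → local maximum

Critical points: x = -2 (local minimum); x = 4 (local maximum)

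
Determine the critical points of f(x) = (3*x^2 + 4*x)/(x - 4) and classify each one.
f'(x) = (3*x^2 - 24*x - 16)/(x^2 - 8*x + 16)

Solve f'(x) = 0:
  f'(x) = (3*x^2 - 24*x - 16)/(x - 4)^2; the denominator is positive wherever f is defined, so f'(x) = 0 ⇔ 3*x^2 - 24*x - 16 = 0.
  3*x^2 - 24*x - 16 = 0 has no rational roots; quadratic formula: x = (24 ± √768)/6.
  ⇒ x = 4 - 8*sqrt(3)/3 ≈ -0.6188, 4 + 8*sqrt(3)/3 ≈ 8.6188

f''(x) = 128/(x^3 - 12*x^2 + 48*x - 64)
Second-derivative test at each critical point:
  f''(-0.6188) = -1.2990 < 0 → local maximum
  f''(8.6188) = 1.2990 > 0 → local minimum

Critical points: x = 4 - 8*sqrt(3)/3 ≈ -0.6188 (local maximum); x = 4 + 8*sqrt(3)/3 ≈ 8.6188 (local minimum)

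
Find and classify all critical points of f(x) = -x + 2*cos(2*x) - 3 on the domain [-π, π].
f'(x) = -4*sin(2*x) - 1

Solve f'(x) = 0 on [-π, π]:
  f'(x) = 0 ⇔ sin(2*x) = -1/4, i.e. 2*x = arcsin(-1/4) + 2nπ or 2*x = π − arcsin(-1/4) + 2nπ; keep the solutions lying in [-π, π].
  ⇒ x = -pi/2 + asin(1/4)/2 ≈ -1.4445, -asin(1/4)/2 ≈ -0.1263, asin(1/4)/2 + pi/2 ≈ 1.6971, pi - asin(1/4)/2 ≈ 3.0153

f''(x) = -8*cos(2*x)
Second-derivative test at each critical point:
  f''(-1.4445) = 7.7460 > 0 → local minimum
  f''(-0.1263) = -7.7460 < 0 → local maximum
  f''(1.6971) = 7.7460 > 0 → local minimum
  f''(3.0153) = -7.7460 < 0 → local maximum

Critical points: x = -pi/2 + asin(1/4)/2 ≈ -1.4445 (local minimum); x = -asin(1/4)/2 ≈ -0.1263 (local maximum); x = asin(1/4)/2 + pi/2 ≈ 1.6971 (local minimum); x = pi - asin(1/4)/2 ≈ 3.0153 (local maximum)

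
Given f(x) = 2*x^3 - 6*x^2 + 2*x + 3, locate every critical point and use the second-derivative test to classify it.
f'(x) = 6*x^2 - 12*x + 2

Solve f'(x) = 0:
  Factor: 6*x^2 - 12*x + 2 = 2*(3*x^2 - 6*x + 1); 3*x^2 - 6*x + 1 = 0 has no rational roots; quadratic formula: x = (6 ± √24)/6.
  ⇒ x = 1 - sqrt(6)/3 ≈ 0.1835, sqrt(6)/3 + 1 ≈ 1.8165

f''(x) = 12*x - 12
Second-derivative test at each critical point:
  f''(0.1835) = -9.7980 < 0 → local maximum
  f''(1.8165) = 9.7980 > 0 → local minimum

Critical points: x = 1 - sqrt(6)/3 ≈ 0.1835 (local maximum); x = sqrt(6)/3 + 1 ≈ 1.8165 (local minimum)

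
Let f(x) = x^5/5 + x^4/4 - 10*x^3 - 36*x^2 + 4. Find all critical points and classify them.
f'(x) = x*(x^3 + x^2 - 30*x - 72)

Solve f'(x) = 0:
  Factor: x^4 + x^3 - 30*x^2 - 72*x = x*(x - 6)*(x + 3)*(x + 4) = 0.
  ⇒ x = -4, -3, 0, 6

f''(x) = 4*x^3 + 3*x^2 - 60*x - 72
Second-derivative test at each critical point:
  f''(-4) = -40 < 0 → local maximum
  f''(-3) = 27 > 0 → local minimum
  f''(0) = -72 < 0 → local maximum
  f''(6) = 540 > 0 → local minimum

Critical points: x = -4 (local maximum); x = -3 (local minimum); x = 0 (local maximum); x = 6 (local minimum)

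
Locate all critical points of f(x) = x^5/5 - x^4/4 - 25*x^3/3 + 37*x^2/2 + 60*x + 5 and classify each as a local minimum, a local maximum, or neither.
f'(x) = x^4 - x^3 - 25*x^2 + 37*x + 60

Solve f'(x) = 0:
  Factor: x^4 - x^3 - 25*x^2 + 37*x + 60 = (x - 4)*(x - 3)*(x + 1)*(x + 5) = 0.
  ⇒ x = -5, -1, 3, 4

f''(x) = 4*x^3 - 3*x^2 - 50*x + 37
Second-derivative test at each critical point:
  f''(-5) = -288 < 0 → local maximum
  f''(-1) = 80 > 0 → local minimum
  f''(3) = -32 < 0 → local maximum
  f''(4) = 45 > 0 → local minimum

Critical points: x = -5 (local maximum); x = -1 (local minimum); x = 3 (local maximum); x = 4 (local minimum)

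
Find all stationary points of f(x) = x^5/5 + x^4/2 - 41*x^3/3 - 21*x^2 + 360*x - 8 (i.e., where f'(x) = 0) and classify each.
f'(x) = x^4 + 2*x^3 - 41*x^2 - 42*x + 360

Solve f'(x) = 0:
  Factor: x^4 + 2*x^3 - 41*x^2 - 42*x + 360 = (x - 5)*(x - 3)*(x + 4)*(x + 6) = 0.
  ⇒ x = -6, -4, 3, 5

f''(x) = 4*x^3 + 6*x^2 - 82*x - 42
Second-derivative test at each critical point:
  f''(-6) = -198 < 0 → local maximum
  f''(-4) = 126 > 0 → local minimum
  f''(3) = -126 < 0 → local maximum
  f''(5) = 198 > 0 → local minimum

Critical points: x = -6 (local maximum); x = -4 (local minimum); x = 3 (local maximum); x = 5 (local minimum)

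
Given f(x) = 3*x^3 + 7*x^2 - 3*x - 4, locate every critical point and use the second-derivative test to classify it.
f'(x) = 9*x^2 + 14*x - 3

Solve f'(x) = 0:
  9*x^2 + 14*x - 3 = 0 has no rational roots; quadratic formula: x = (-14 ± √304)/18.
  ⇒ x = -2*sqrt(19)/9 - 7/9 ≈ -1.7464, -7/9 + 2*sqrt(19)/9 ≈ 0.1909

f''(x) = 18*x + 14
Second-derivative test at each critical point:
  f''(-1.7464) = -17.4356 < 0 → local maximum
  f''(0.1909) = 17.4356 > 0 → local minimum

Critical points: x = -2*sqrt(19)/9 - 7/9 ≈ -1.7464 (local maximum); x = -7/9 + 2*sqrt(19)/9 ≈ 0.1909 (local minimum)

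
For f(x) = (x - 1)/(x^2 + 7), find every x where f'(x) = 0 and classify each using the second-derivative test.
f'(x) = (x^2 - 2*x*(x - 1) + 7)/(x^2 + 7)^2

Solve f'(x) = 0:
  f'(x) = -(x^2 - 2*x - 7)/(x^2 + 7)^2; the denominator is positive wherever f is defined, so f'(x) = 0 ⇔ -x^2 + 2*x + 7 = 0.
  x^2 - 2*x - 7 = 0 has no rational roots; quadratic formula: x = (2 ± √32)/2.
  ⇒ x = 1 - 2*sqrt(2) ≈ -1.8284, 1 + 2*sqrt(2) ≈ 3.8284

f''(x) = 2*(4*x^2*(x - 1) + (1 - 3*x)*(x^2 + 7))/(x^2 + 7)^3
Second-derivative test at each critical point:
  f''(-1.8284) = 0.0529 > 0 → local minimum
  f''(3.8284) = -0.0121 < 0 → local maximum

Critical points: x = 1 - 2*sqrt(2) ≈ -1.8284 (local minimum); x = 1 + 2*sqrt(2) ≈ 3.8284 (local maximum)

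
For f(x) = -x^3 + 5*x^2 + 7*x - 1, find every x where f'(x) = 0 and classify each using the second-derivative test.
f'(x) = -3*x^2 + 10*x + 7

Solve f'(x) = 0:
  3*x^2 - 10*x - 7 = 0 has no rational roots; quadratic formula: x = (10 ± √184)/6.
  ⇒ x = 5/3 - sqrt(46)/3 ≈ -0.5941, 5/3 + sqrt(46)/3 ≈ 3.9274

f''(x) = 10 - 6*x
Second-derivative test at each critical point:
  f''(-0.5941) = 13.5647 > 0 → local minimum
  f''(3.9274) = -13.5647 < 0 → local maximum

Critical points: x = 5/3 - sqrt(46)/3 ≈ -0.5941 (local minimum); x = 5/3 + sqrt(46)/3 ≈ 3.9274 (local maximum)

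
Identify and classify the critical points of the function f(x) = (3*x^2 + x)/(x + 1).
f'(x) = (3*x^2 + 6*x + 1)/(x^2 + 2*x + 1)

Solve f'(x) = 0:
  f'(x) = (3*x^2 + 6*x + 1)/(x + 1)^2; the denominator is positive wherever f is defined, so f'(x) = 0 ⇔ 3*x^2 + 6*x + 1 = 0.
  3*x^2 + 6*x + 1 = 0 has no rational roots; quadratic formula: x = (-6 ± √24)/6.
  ⇒ x = -1 - sqrt(6)/3 ≈ -1.8165, -1 + sqrt(6)/3 ≈ -0.1835

f''(x) = 4/(x^3 + 3*x^2 + 3*x + 1)
Second-derivative test at each critical point:
  f''(-1.8165) = -7.3485 < 0 → local maximum
  f''(-0.1835) = 7.3485 > 0 → local minimum

Critical points: x = -1 - sqrt(6)/3 ≈ -1.8165 (local maximum); x = -1 + sqrt(6)/3 ≈ -0.1835 (local minimum)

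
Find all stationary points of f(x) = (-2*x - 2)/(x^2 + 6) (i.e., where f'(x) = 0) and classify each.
f'(x) = 2*(-x^2 + 2*x*(x + 1) - 6)/(x^2 + 6)^2

Solve f'(x) = 0:
  f'(x) = 2*(x^2 + 2*x - 6)/(x^2 + 6)^2; the denominator is positive wherever f is defined, so f'(x) = 0 ⇔ 2*x^2 + 4*x - 12 = 0.
  Factor: 2*x^2 + 4*x - 12 = 2*(x^2 + 2*x - 6); x^2 + 2*x - 6 = 0 has no rational roots; quadratic formula: x = (-2 ± √28)/2.
  ⇒ x = -sqrt(7) - 1 ≈ -3.6458, -1 + sqrt(7) ≈ 1.6458

f''(x) = 4*(-4*x^2*(x + 1) + (3*x + 1)*(x^2 + 6))/(x^2 + 6)^3
Second-derivative test at each critical point:
  f''(-3.6458) = -0.0284 < 0 → local maximum
  f''(1.6458) = 0.1395 > 0 → local minimum

Critical points: x = -sqrt(7) - 1 ≈ -3.6458 (local maximum); x = -1 + sqrt(7) ≈ 1.6458 (local minimum)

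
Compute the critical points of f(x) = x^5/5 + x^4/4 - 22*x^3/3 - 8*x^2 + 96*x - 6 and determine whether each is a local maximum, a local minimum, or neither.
f'(x) = x^4 + x^3 - 22*x^2 - 16*x + 96

Solve f'(x) = 0:
  Factor: x^4 + x^3 - 22*x^2 - 16*x + 96 = (x - 4)*(x - 2)*(x + 3)*(x + 4) = 0.
  ⇒ x = -4, -3, 2, 4

f''(x) = 4*x^3 + 3*x^2 - 44*x - 16
Second-derivative test at each critical point:
  f''(-4) = -48 < 0 → local maximum
  f''(-3) = 35 > 0 → local minimum
  f''(2) = -60 < 0 → local maximum
  f''(4) = 112 > 0 → local minimum

Critical points: x = -4 (local maximum); x = -3 (local minimum); x = 2 (local maximum); x = 4 (local minimum)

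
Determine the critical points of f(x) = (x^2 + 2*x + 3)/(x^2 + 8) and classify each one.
f'(x) = 2*(-x^2 + 5*x + 8)/(x^4 + 16*x^2 + 64)

Solve f'(x) = 0:
  f'(x) = -2*(x^2 - 5*x - 8)/(x^2 + 8)^2; the denominator is positive wherever f is defined, so f'(x) = 0 ⇔ -2*x^2 + 10*x + 16 = 0.
  Factor: -2*x^2 + 10*x + 16 = -2*(x^2 - 5*x - 8); x^2 - 5*x - 8 = 0 has no rational roots; quadratic formula: x = (5 ± √57)/2.
  ⇒ x = 5/2 - sqrt(57)/2 ≈ -1.2749, 5/2 + sqrt(57)/2 ≈ 6.2749

f''(x) = 2*(2*x^3 - 15*x^2 - 48*x + 40)/(x^6 + 24*x^4 + 192*x^2 + 512)
Second-derivative test at each critical point:
  f''(-1.2749) = 0.1630 > 0 → local minimum
  f''(6.2749) = -0.0067 < 0 → local maximum

Critical points: x = 5/2 - sqrt(57)/2 ≈ -1.2749 (local minimum); x = 5/2 + sqrt(57)/2 ≈ 6.2749 (local maximum)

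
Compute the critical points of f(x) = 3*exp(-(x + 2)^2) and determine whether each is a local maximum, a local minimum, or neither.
f'(x) = 6*(-x - 2)*exp(-(x + 2)^2)

Solve f'(x) = 0:
  f'(x) = (-6*x - 12)·exp(-(x + 2)^2) and exp(-(x + 2)^2) > 0 for every x, so f'(x) = 0 ⇔ -6*x - 12 = 0.
  Factor: -6*x - 12 = -6*(x + 2) = 0.
  ⇒ x = -2

f''(x) = 6*(2*(x + 2)^2 - 1)*exp(-(x + 2)^2)
Second-derivative test at each critical point:
  f''(-2) = -6 < 0 → local maximum

Critical points: x = -2 (local maximum)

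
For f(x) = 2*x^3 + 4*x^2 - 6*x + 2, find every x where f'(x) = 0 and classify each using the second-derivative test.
f'(x) = 6*x^2 + 8*x - 6

Solve f'(x) = 0:
  Factor: 6*x^2 + 8*x - 6 = 2*(3*x^2 + 4*x - 3); 3*x^2 + 4*x - 3 = 0 has no rational roots; quadratic formula: x = (-4 ± √52)/6.
  ⇒ x = -sqrt(13)/3 - 2/3 ≈ -1.8685, -2/3 + sqrt(13)/3 ≈ 0.5352

f''(x) = 12*x + 8
Second-derivative test at each critical point:
  f''(-1.8685) = -14.4222 < 0 → local maximum
  f''(0.5352) = 14.4222 > 0 → local minimum

Critical points: x = -sqrt(13)/3 - 2/3 ≈ -1.8685 (local maximum); x = -2/3 + sqrt(13)/3 ≈ 0.5352 (local minimum)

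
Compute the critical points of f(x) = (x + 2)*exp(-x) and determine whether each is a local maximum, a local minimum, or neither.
f'(x) = (-x - 1)*exp(-x)

Solve f'(x) = 0:
  f'(x) = (-x - 1)·exp(-x) and exp(-x) > 0 for every x, so f'(x) = 0 ⇔ -x - 1 = 0.
  -x - 1 = 0.
  ⇒ x = -1

f''(x) = x*exp(-x)
Second-derivative test at each critical point:
  f''(-1) = -2.7183 < 0 → local maximum

Critical points: x = -1 (local maximum)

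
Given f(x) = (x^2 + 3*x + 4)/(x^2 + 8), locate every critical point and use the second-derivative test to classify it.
f'(x) = (-3*x^2 + 8*x + 24)/(x^4 + 16*x^2 + 64)

Solve f'(x) = 0:
  f'(x) = -(3*x^2 - 8*x - 24)/(x^2 + 8)^2; the denominator is positive wherever f is defined, so f'(x) = 0 ⇔ -3*x^2 + 8*x + 24 = 0.
  3*x^2 - 8*x - 24 = 0 has no rational roots; quadratic formula: x = (8 ± √352)/6.
  ⇒ x = 4/3 - 2*sqrt(22)/3 ≈ -1.7936, 4/3 + 2*sqrt(22)/3 ≈ 4.4603

f''(x) = 2*(3*x^3 - 12*x^2 - 72*x + 32)/(x^6 + 24*x^4 + 192*x^2 + 512)
Second-derivative test at each critical point:
  f''(-1.7936) = 0.1491 > 0 → local minimum
  f''(4.4603) = -0.0241 < 0 → local maximum

Critical points: x = 4/3 - 2*sqrt(22)/3 ≈ -1.7936 (local minimum); x = 4/3 + 2*sqrt(22)/3 ≈ 4.4603 (local maximum)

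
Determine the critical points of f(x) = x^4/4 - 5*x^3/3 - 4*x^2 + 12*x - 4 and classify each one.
f'(x) = x^3 - 5*x^2 - 8*x + 12

Solve f'(x) = 0:
  Factor: x^3 - 5*x^2 - 8*x + 12 = (x - 6)*(x - 1)*(x + 2) = 0.
  ⇒ x = -2, 1, 6

f''(x) = 3*x^2 - 10*x - 8
Second-derivative test at each critical point:
  f''(-2) = 24 > 0 → local minimum
  f''(1) = -15 < 0 → local maximum
  f''(6) = 40 > 0 → local minimum

Critical points: x = -2 (local minimum); x = 1 (local maximum); x = 6 (local minimum)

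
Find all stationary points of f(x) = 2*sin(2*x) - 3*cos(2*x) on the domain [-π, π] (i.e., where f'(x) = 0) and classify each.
f'(x) = 6*sin(2*x) + 4*cos(2*x)

Solve f'(x) = 0 on [-π, π]:
  f'(x) = 0 ⇔ 2*cos(2*x) = -3*sin(2*x) ⇔ tan(2*x) = -2/3, i.e. 2*x = arctan(-2/3) + nπ; keep the solutions lying in [-π, π].
  ⇒ x = -pi/2 - atan(2/3)/2 ≈ -1.8648, -atan(2/3)/2 ≈ -0.2940, -atan(2/3)/2 + pi/2 ≈ 1.2768, pi - atan(2/3)/2 ≈ 2.8476

f''(x) = -8*sin(2*x) + 12*cos(2*x)
Second-derivative test at each critical point:
  f''(-1.8648) = -14.4222 < 0 → local maximum
  f''(-0.2940) = 14.4222 > 0 → local minimum
  f''(1.2768) = -14.4222 < 0 → local maximum
  f''(2.8476) = 14.4222 > 0 → local minimum

Critical points: x = -pi/2 - atan(2/3)/2 ≈ -1.8648 (local maximum); x = -atan(2/3)/2 ≈ -0.2940 (local minimum); x = -atan(2/3)/2 + pi/2 ≈ 1.2768 (local maximum); x = pi - atan(2/3)/2 ≈ 2.8476 (local minimum)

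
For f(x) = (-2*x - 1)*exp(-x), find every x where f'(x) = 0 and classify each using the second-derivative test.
f'(x) = (2*x - 1)*exp(-x)

Solve f'(x) = 0:
  f'(x) = (2*x - 1)·exp(-x) and exp(-x) > 0 for every x, so f'(x) = 0 ⇔ 2*x - 1 = 0.
  2*x - 1 = 0.
  ⇒ x = 1/2

f''(x) = (3 - 2*x)*exp(-x)
Second-derivative test at each critical point:
  f''(1/2) = 1.2131 > 0 → local minimum

Critical points: x = 1/2 (local minimum)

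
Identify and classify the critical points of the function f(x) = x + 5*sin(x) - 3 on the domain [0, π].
f'(x) = 5*cos(x) + 1

Solve f'(x) = 0 on [0, π]:
  f'(x) = 0 ⇔ cos(x) = -1/5, i.e. x = ±arccos(-1/5) + 2nπ; keep the solutions lying in [0, π].
  ⇒ x = acos(-1/5) ≈ 1.7722

f''(x) = -5*sin(x)
Second-derivative test at each critical point:
  f''(1.7722) = -4.8990 < 0 → local maximum

Critical points: x = acos(-1/5) ≈ 1.7722 (local maximum)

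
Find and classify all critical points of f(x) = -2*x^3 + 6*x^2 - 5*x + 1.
f'(x) = -6*x^2 + 12*x - 5

Solve f'(x) = 0:
  6*x^2 - 12*x + 5 = 0 has no rational roots; quadratic formula: x = (12 ± √24)/12.
  ⇒ x = 1 - sqrt(6)/6 ≈ 0.5918, sqrt(6)/6 + 1 ≈ 1.4082

f''(x) = 12 - 12*x
Second-derivative test at each critical point:
  f''(0.5918) = 4.8990 > 0 → local minimum
  f''(1.4082) = -4.8990 < 0 → local maximum

Critical points: x = 1 - sqrt(6)/6 ≈ 0.5918 (local minimum); x = sqrt(6)/6 + 1 ≈ 1.4082 (local maximum)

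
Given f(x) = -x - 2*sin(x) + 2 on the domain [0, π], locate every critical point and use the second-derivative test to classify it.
f'(x) = -2*cos(x) - 1

Solve f'(x) = 0 on [0, π]:
  f'(x) = 0 ⇔ cos(x) = -1/2, i.e. x = ±arccos(-1/2) + 2nπ; keep the solutions lying in [0, π].
  ⇒ x = 2*pi/3 ≈ 2.0944

f''(x) = 2*sin(x)
Second-derivative test at each critical point:
  f''(2.0944) = 1.7321 > 0 → local minimum

Critical points: x = 2*pi/3 ≈ 2.0944 (local minimum)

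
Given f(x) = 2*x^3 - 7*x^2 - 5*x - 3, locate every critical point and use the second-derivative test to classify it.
f'(x) = 6*x^2 - 14*x - 5

Solve f'(x) = 0:
  6*x^2 - 14*x - 5 = 0 has no rational roots; quadratic formula: x = (14 ± √316)/12.
  ⇒ x = 7/6 - sqrt(79)/6 ≈ -0.3147, 7/6 + sqrt(79)/6 ≈ 2.6480

f''(x) = 12*x - 14
Second-derivative test at each critical point:
  f''(-0.3147) = -17.7764 < 0 → local maximum
  f''(2.6480) = 17.7764 > 0 → local minimum

Critical points: x = 7/6 - sqrt(79)/6 ≈ -0.3147 (local maximum); x = 7/6 + sqrt(79)/6 ≈ 2.6480 (local minimum)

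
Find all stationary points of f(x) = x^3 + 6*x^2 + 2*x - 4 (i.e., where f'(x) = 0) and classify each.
f'(x) = 3*x^2 + 12*x + 2

Solve f'(x) = 0:
  3*x^2 + 12*x + 2 = 0 has no rational roots; quadratic formula: x = (-12 ± √120)/6.
  ⇒ x = -2 - sqrt(30)/3 ≈ -3.8257, -2 + sqrt(30)/3 ≈ -0.1743

f''(x) = 6*x + 12
Second-derivative test at each critical point:
  f''(-3.8257) = -10.9545 < 0 → local maximum
  f''(-0.1743) = 10.9545 > 0 → local minimum

Critical points: x = -2 - sqrt(30)/3 ≈ -3.8257 (local maximum); x = -2 + sqrt(30)/3 ≈ -0.1743 (local minimum)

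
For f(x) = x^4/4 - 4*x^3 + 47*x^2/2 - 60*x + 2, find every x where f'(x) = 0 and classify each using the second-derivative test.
f'(x) = x^3 - 12*x^2 + 47*x - 60

Solve f'(x) = 0:
  Factor: x^3 - 12*x^2 + 47*x - 60 = (x - 5)*(x - 4)*(x - 3) = 0.
  ⇒ x = 3, 4, 5

f''(x) = 3*x^2 - 24*x + 47
Second-derivative test at each critical point:
  f''(3) = 2 > 0 → local minimum
  f''(4) = -1 < 0 → local maximum
  f''(5) = 2 > 0 → local minimum

Critical points: x = 3 (local minimum); x = 4 (local maximum); x = 5 (local minimum)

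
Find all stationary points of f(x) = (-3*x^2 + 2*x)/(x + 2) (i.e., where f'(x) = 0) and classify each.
f'(x) = (-3*x^2 - 12*x + 4)/(x^2 + 4*x + 4)

Solve f'(x) = 0:
  f'(x) = -(3*x^2 + 12*x - 4)/(x + 2)^2; the denominator is positive wherever f is defined, so f'(x) = 0 ⇔ -3*x^2 - 12*x + 4 = 0.
  3*x^2 + 12*x - 4 = 0 has no rational roots; quadratic formula: x = (-12 ± √192)/6.
  ⇒ x = -4*sqrt(3)/3 - 2 ≈ -4.3094, -2 + 4*sqrt(3)/3 ≈ 0.3094

f''(x) = -32/(x^3 + 6*x^2 + 12*x + 8)
Second-derivative test at each critical point:
  f''(-4.3094) = 2.5981 > 0 → local minimum
  f''(0.3094) = -2.5981 < 0 → local maximum

Critical points: x = -4*sqrt(3)/3 - 2 ≈ -4.3094 (local minimum); x = -2 + 4*sqrt(3)/3 ≈ 0.3094 (local maximum)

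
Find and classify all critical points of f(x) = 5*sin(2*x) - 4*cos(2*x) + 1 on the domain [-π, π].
f'(x) = 8*sin(2*x) + 10*cos(2*x)

Solve f'(x) = 0 on [-π, π]:
  f'(x) = 0 ⇔ 5*cos(2*x) = -4*sin(2*x) ⇔ tan(2*x) = -5/4, i.e. 2*x = arctan(-5/4) + nπ; keep the solutions lying in [-π, π].
  ⇒ x = -pi/2 - atan(5/4)/2 ≈ -2.0188, -atan(5/4)/2 ≈ -0.4480, -atan(5/4)/2 + pi/2 ≈ 1.1228, pi - atan(5/4)/2 ≈ 2.6936

f''(x) = -20*sin(2*x) + 16*cos(2*x)
Second-derivative test at each critical point:
  f''(-2.0188) = -25.6125 < 0 → local maximum
  f''(-0.4480) = 25.6125 > 0 → local minimum
  f''(1.1228) = -25.6125 < 0 → local maximum
  f''(2.6936) = 25.6125 > 0 → local minimum

Critical points: x = -pi/2 - atan(5/4)/2 ≈ -2.0188 (local maximum); x = -atan(5/4)/2 ≈ -0.4480 (local minimum); x = -atan(5/4)/2 + pi/2 ≈ 1.1228 (local maximum); x = pi - atan(5/4)/2 ≈ 2.6936 (local minimum)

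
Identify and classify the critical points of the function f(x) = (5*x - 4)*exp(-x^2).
f'(x) = (-2*x*(5*x - 4) + 5)*exp(-x^2)

Solve f'(x) = 0:
  f'(x) = (-10*x^2 + 8*x + 5)·exp(-x^2) and exp(-x^2) > 0 for every x, so f'(x) = 0 ⇔ -10*x^2 + 8*x + 5 = 0.
  10*x^2 - 8*x - 5 = 0 has no rational roots; quadratic formula: x = (8 ± √264)/20.
  ⇒ x = 2/5 - sqrt(66)/10 ≈ -0.4124, 2/5 + sqrt(66)/10 ≈ 1.2124

f''(x) = 2*(2*x^2*(5*x - 4) - 15*x + 4)*exp(-x^2)
Second-derivative test at each critical point:
  f''(-0.4124) = 13.7069 > 0 → local minimum
  f''(1.2124) = -3.7361 < 0 → local maximum

Critical points: x = 2/5 - sqrt(66)/10 ≈ -0.4124 (local minimum); x = 2/5 + sqrt(66)/10 ≈ 1.2124 (local maximum)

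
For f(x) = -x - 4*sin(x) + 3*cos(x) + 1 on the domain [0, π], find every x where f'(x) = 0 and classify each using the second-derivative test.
f'(x) = -3*sin(x) - 4*cos(x) - 1

Solve f'(x) = 0 on [0, π]:
  f'(x) = 0 ⇔ -3*sin(x) - 4*cos(x) = 1. Write the left side as R·cos(x + φ) with R = √((-4)² + 3²) = 5, cos φ = -4/5, sin φ = 3/5; then cos(x + φ) = 1/5. Solve for x and keep the solutions lying in [0, π].
  ⇒ x = atan((-3 + 8*sqrt(6))/(-6*sqrt(6) - 4)) + pi ≈ 2.4157

f''(x) = 4*sin(x) - 3*cos(x)
Second-derivative test at each critical point:
  f''(2.4157) = 4.8990 > 0 → local minimum

Critical points: x = atan((-3 + 8*sqrt(6))/(-6*sqrt(6) - 4)) + pi ≈ 2.4157 (local minimum)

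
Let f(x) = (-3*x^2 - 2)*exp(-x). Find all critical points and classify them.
f'(x) = (3*x^2 - 6*x + 2)*exp(-x)

Solve f'(x) = 0:
  f'(x) = (3*x^2 - 6*x + 2)·exp(-x) and exp(-x) > 0 for every x, so f'(x) = 0 ⇔ 3*x^2 - 6*x + 2 = 0.
  3*x^2 - 6*x + 2 = 0 has no rational roots; quadratic formula: x = (6 ± √12)/6.
  ⇒ x = 1 - sqrt(3)/3 ≈ 0.4226, sqrt(3)/3 + 1 ≈ 1.5774

f''(x) = (-3*x^2 + 12*x - 8)*exp(-x)
Second-derivative test at each critical point:
  f''(0.4226) = -2.2701 < 0 → local maximum
  f''(1.5774) = 0.7154 > 0 → local minimum

Critical points: x = 1 - sqrt(3)/3 ≈ 0.4226 (local maximum); x = sqrt(3)/3 + 1 ≈ 1.5774 (local minimum)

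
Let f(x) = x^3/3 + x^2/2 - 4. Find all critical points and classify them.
f'(x) = x*(x + 1)

Solve f'(x) = 0:
  Factor: x^2 + x = x*(x + 1) = 0.
  ⇒ x = -1, 0

f''(x) = 2*x + 1
Second-derivative test at each critical point:
  f''(-1) = -1 < 0 → local maximum
  f''(0) = 1 > 0 → local minimum

Critical points: x = -1 (local maximum); x = 0 (local minimum)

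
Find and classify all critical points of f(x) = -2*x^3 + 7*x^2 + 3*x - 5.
f'(x) = -6*x^2 + 14*x + 3

Solve f'(x) = 0:
  6*x^2 - 14*x - 3 = 0 has no rational roots; quadratic formula: x = (14 ± √268)/12.
  ⇒ x = 7/6 - sqrt(67)/6 ≈ -0.1976, 7/6 + sqrt(67)/6 ≈ 2.5309

f''(x) = 14 - 12*x
Second-derivative test at each critical point:
  f''(-0.1976) = 16.3707 > 0 → local minimum
  f''(2.5309) = -16.3707 < 0 → local maximum

Critical points: x = 7/6 - sqrt(67)/6 ≈ -0.1976 (local minimum); x = 7/6 + sqrt(67)/6 ≈ 2.5309 (local maximum)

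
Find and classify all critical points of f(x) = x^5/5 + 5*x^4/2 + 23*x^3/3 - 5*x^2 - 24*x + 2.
f'(x) = x^4 + 10*x^3 + 23*x^2 - 10*x - 24

Solve f'(x) = 0:
  Factor: x^4 + 10*x^3 + 23*x^2 - 10*x - 24 = (x - 1)*(x + 1)*(x + 4)*(x + 6) = 0.
  ⇒ x = -6, -4, -1, 1

f''(x) = 4*x^3 + 30*x^2 + 46*x - 10
Second-derivative test at each critical point:
  f''(-6) = -70 < 0 → local maximum
  f''(-4) = 30 > 0 → local minimum
  f''(-1) = -30 < 0 → local maximum
  f''(1) = 70 > 0 → local minimum

Critical points: x = -6 (local maximum); x = -4 (local minimum); x = -1 (local maximum); x = 1 (local minimum)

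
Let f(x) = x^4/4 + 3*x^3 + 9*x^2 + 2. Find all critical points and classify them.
f'(x) = x*(x^2 + 9*x + 18)

Solve f'(x) = 0:
  Factor: x^3 + 9*x^2 + 18*x = x*(x + 3)*(x + 6) = 0.
  ⇒ x = -6, -3, 0

f''(x) = 3*x^2 + 18*x + 18
Second-derivative test at each critical point:
  f''(-6) = 18 > 0 → local minimum
  f''(-3) = -9 < 0 → local maximum
  f''(0) = 18 > 0 → local minimum

Critical points: x = -6 (local minimum); x = -3 (local maximum); x = 0 (local minimum)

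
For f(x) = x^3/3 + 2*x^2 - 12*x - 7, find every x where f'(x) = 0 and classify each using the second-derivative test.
f'(x) = x^2 + 4*x - 12

Solve f'(x) = 0:
  Factor: x^2 + 4*x - 12 = (x - 2)*(x + 6) = 0.
  ⇒ x = -6, 2

f''(x) = 2*x + 4
Second-derivative test at each critical point:
  f''(-6) = -8 < 0 → local maximum
  f''(2) = 8 > 0 → local minimum

Critical points: x = -6 (local maximum); x = 2 (local minimum)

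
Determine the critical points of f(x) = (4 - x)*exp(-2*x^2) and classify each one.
f'(x) = (4*x*(x - 4) - 1)*exp(-2*x^2)

Solve f'(x) = 0:
  f'(x) = (4*x^2 - 16*x - 1)·exp(-2*x^2) and exp(-2*x^2) > 0 for every x, so f'(x) = 0 ⇔ 4*x^2 - 16*x - 1 = 0.
  4*x^2 - 16*x - 1 = 0 has no rational roots; quadratic formula: x = (16 ± √272)/8.
  ⇒ x = 2 - sqrt(17)/2 ≈ -0.0616, 2 + sqrt(17)/2 ≈ 4.0616

f''(x) = 4*(4*x^2*(4 - x) + 3*x - 4)*exp(-2*x^2)
Second-derivative test at each critical point:
  f''(-0.0616) = -16.3679 < 0 → local maximum
  f''(4.0616) = 7.742e-14 > 0 → local minimum

Critical points: x = 2 - sqrt(17)/2 ≈ -0.0616 (local maximum); x = 2 + sqrt(17)/2 ≈ 4.0616 (local minimum)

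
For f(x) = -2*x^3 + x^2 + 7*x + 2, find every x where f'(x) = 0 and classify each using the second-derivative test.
f'(x) = -6*x^2 + 2*x + 7

Solve f'(x) = 0:
  6*x^2 - 2*x - 7 = 0 has no rational roots; quadratic formula: x = (2 ± √172)/12.
  ⇒ x = 1/6 - sqrt(43)/6 ≈ -0.9262, 1/6 + sqrt(43)/6 ≈ 1.2596

f''(x) = 2 - 12*x
Second-derivative test at each critical point:
  f''(-0.9262) = 13.1149 > 0 → local minimum
  f''(1.2596) = -13.1149 < 0 → local maximum

Critical points: x = 1/6 - sqrt(43)/6 ≈ -0.9262 (local minimum); x = 1/6 + sqrt(43)/6 ≈ 1.2596 (local maximum)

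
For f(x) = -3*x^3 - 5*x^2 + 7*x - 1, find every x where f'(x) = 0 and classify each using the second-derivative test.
f'(x) = -9*x^2 - 10*x + 7

Solve f'(x) = 0:
  9*x^2 + 10*x - 7 = 0 has no rational roots; quadratic formula: x = (-10 ± √352)/18.
  ⇒ x = -2*sqrt(22)/9 - 5/9 ≈ -1.5979, -5/9 + 2*sqrt(22)/9 ≈ 0.4868

f''(x) = -18*x - 10
Second-derivative test at each critical point:
  f''(-1.5979) = 18.7617 > 0 → local minimum
  f''(0.4868) = -18.7617 < 0 → local maximum

Critical points: x = -2*sqrt(22)/9 - 5/9 ≈ -1.5979 (local minimum); x = -5/9 + 2*sqrt(22)/9 ≈ 0.4868 (local maximum)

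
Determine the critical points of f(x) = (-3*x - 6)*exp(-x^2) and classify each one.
f'(x) = 3*(2*x*(x + 2) - 1)*exp(-x^2)

Solve f'(x) = 0:
  f'(x) = (6*x^2 + 12*x - 3)·exp(-x^2) and exp(-x^2) > 0 for every x, so f'(x) = 0 ⇔ 6*x^2 + 12*x - 3 = 0.
  Factor: 6*x^2 + 12*x - 3 = 3*(2*x^2 + 4*x - 1); 2*x^2 + 4*x - 1 = 0 has no rational roots; quadratic formula: x = (-4 ± √24)/4.
  ⇒ x = -sqrt(6)/2 - 1 ≈ -2.2247, -1 + sqrt(6)/2 ≈ 0.2247

f''(x) = 6*(-2*x^2*(x + 2) + 3*x + 2)*exp(-x^2)
Second-derivative test at each critical point:
  f''(-2.2247) = -0.1042 < 0 → local maximum
  f''(0.2247) = 13.9730 > 0 → local minimum

Critical points: x = -sqrt(6)/2 - 1 ≈ -2.2247 (local maximum); x = -1 + sqrt(6)/2 ≈ 0.2247 (local minimum)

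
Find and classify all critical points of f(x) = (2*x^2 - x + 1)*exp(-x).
f'(x) = (-2*x^2 + 5*x - 2)*exp(-x)

Solve f'(x) = 0:
  f'(x) = (-2*x^2 + 5*x - 2)·exp(-x) and exp(-x) > 0 for every x, so f'(x) = 0 ⇔ -2*x^2 + 5*x - 2 = 0.
  Factor: -2*x^2 + 5*x - 2 = -(x - 2)*(2*x - 1) = 0.
  ⇒ x = 1/2, 2

f''(x) = (2*x^2 - 9*x + 7)*exp(-x)
Second-derivative test at each critical point:
  f''(1/2) = 1.8196 > 0 → local minimum
  f''(2) = -0.4060 < 0 → local maximum

Critical points: x = 1/2 (local minimum); x = 2 (local maximum)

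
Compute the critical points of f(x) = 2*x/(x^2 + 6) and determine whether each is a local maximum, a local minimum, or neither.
f'(x) = 2*(6 - x^2)/(x^4 + 12*x^2 + 36)

Solve f'(x) = 0:
  f'(x) = -2*(x^2 - 6)/(x^2 + 6)^2; the denominator is positive wherever f is defined, so f'(x) = 0 ⇔ 12 - 2*x^2 = 0.
  Factor: 12 - 2*x^2 = -2*(x^2 - 6); x^2 - 6 = 0 has no rational roots; quadratic formula: x = (0 ± √24)/2.
  ⇒ x = -sqrt(6) ≈ -2.4495, sqrt(6) ≈ 2.4495

f''(x) = 4*x*(x^2 - 18)/(x^2 + 6)^3
Second-derivative test at each critical point:
  f''(-2.4495) = 0.0680 > 0 → local minimum
  f''(2.4495) = -0.0680 < 0 → local maximum

Critical points: x = -sqrt(6) ≈ -2.4495 (local minimum); x = sqrt(6) ≈ 2.4495 (local maximum)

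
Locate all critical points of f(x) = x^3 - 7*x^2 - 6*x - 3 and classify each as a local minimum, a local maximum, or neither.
f'(x) = 3*x^2 - 14*x - 6

Solve f'(x) = 0:
  3*x^2 - 14*x - 6 = 0 has no rational roots; quadratic formula: x = (14 ± √268)/6.
  ⇒ x = 7/3 - sqrt(67)/3 ≈ -0.3951, 7/3 + sqrt(67)/3 ≈ 5.0618

f''(x) = 6*x - 14
Second-derivative test at each critical point:
  f''(-0.3951) = -16.3707 < 0 → local maximum
  f''(5.0618) = 16.3707 > 0 → local minimum

Critical points: x = 7/3 - sqrt(67)/3 ≈ -0.3951 (local maximum); x = 7/3 + sqrt(67)/3 ≈ 5.0618 (local minimum)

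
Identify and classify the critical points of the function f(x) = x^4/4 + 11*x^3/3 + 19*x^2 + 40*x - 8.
f'(x) = x^3 + 11*x^2 + 38*x + 40

Solve f'(x) = 0:
  Factor: x^3 + 11*x^2 + 38*x + 40 = (x + 2)*(x + 4)*(x + 5) = 0.
  ⇒ x = -5, -4, -2

f''(x) = 3*x^2 + 22*x + 38
Second-derivative test at each critical point:
  f''(-5) = 3 > 0 → local minimum
  f''(-4) = -2 < 0 → local maximum
  f''(-2) = 6 > 0 → local minimum

Critical points: x = -5 (local minimum); x = -4 (local maximum); x = -2 (local minimum)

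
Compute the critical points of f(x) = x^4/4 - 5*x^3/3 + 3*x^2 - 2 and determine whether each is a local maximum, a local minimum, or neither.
f'(x) = x*(x^2 - 5*x + 6)

Solve f'(x) = 0:
  Factor: x^3 - 5*x^2 + 6*x = x*(x - 3)*(x - 2) = 0.
  ⇒ x = 0, 2, 3

f''(x) = 3*x^2 - 10*x + 6
Second-derivative test at each critical point:
  f''(0) = 6 > 0 → local minimum
  f''(2) = -2 < 0 → local maximum
  f''(3) = 3 > 0 → local minimum

Critical points: x = 0 (local minimum); x = 2 (local maximum); x = 3 (local minimum)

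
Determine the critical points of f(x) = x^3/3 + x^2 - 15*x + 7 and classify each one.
f'(x) = x^2 + 2*x - 15

Solve f'(x) = 0:
  Factor: x^2 + 2*x - 15 = (x - 3)*(x + 5) = 0.
  ⇒ x = -5, 3

f''(x) = 2*x + 2
Second-derivative test at each critical point:
  f''(-5) = -8 < 0 → local maximum
  f''(3) = 8 > 0 → local minimum

Critical points: x = -5 (local maximum); x = 3 (local minimum)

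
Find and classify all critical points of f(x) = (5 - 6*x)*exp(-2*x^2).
f'(x) = 2*(2*x*(6*x - 5) - 3)*exp(-2*x^2)

Solve f'(x) = 0:
  f'(x) = (24*x^2 - 20*x - 6)·exp(-2*x^2) and exp(-2*x^2) > 0 for every x, so f'(x) = 0 ⇔ 24*x^2 - 20*x - 6 = 0.
  Factor: 24*x^2 - 20*x - 6 = 2*(12*x^2 - 10*x - 3); 12*x^2 - 10*x - 3 = 0 has no rational roots; quadratic formula: x = (10 ± √244)/24.
  ⇒ x = 5/12 - sqrt(61)/12 ≈ -0.2342, 5/12 + sqrt(61)/12 ≈ 1.0675

f''(x) = 4*(4*x^2*(5 - 6*x) + 18*x - 5)*exp(-2*x^2)
Second-derivative test at each critical point:
  f''(-0.2342) = -27.9955 < 0 → local maximum
  f''(1.0675) = 3.1980 > 0 → local minimum

Critical points: x = 5/12 - sqrt(61)/12 ≈ -0.2342 (local maximum); x = 5/12 + sqrt(61)/12 ≈ 1.0675 (local minimum)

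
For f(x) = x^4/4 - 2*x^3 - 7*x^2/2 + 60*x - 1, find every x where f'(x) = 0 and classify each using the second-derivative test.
f'(x) = x^3 - 6*x^2 - 7*x + 60

Solve f'(x) = 0:
  Factor: x^3 - 6*x^2 - 7*x + 60 = (x - 5)*(x - 4)*(x + 3) = 0.
  ⇒ x = -3, 4, 5

f''(x) = 3*x^2 - 12*x - 7
Second-derivative test at each critical point:
  f''(-3) = 56 > 0 → local minimum
  f''(4) = -7 < 0 → local maximum
  f''(5) = 8 > 0 → local minimum

Critical points: x = -3 (local minimum); x = 4 (local maximum); x = 5 (local minimum)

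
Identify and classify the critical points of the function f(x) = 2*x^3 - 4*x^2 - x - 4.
f'(x) = 6*x^2 - 8*x - 1

Solve f'(x) = 0:
  6*x^2 - 8*x - 1 = 0 has no rational roots; quadratic formula: x = (8 ± √88)/12.
  ⇒ x = 2/3 - sqrt(22)/6 ≈ -0.1151, 2/3 + sqrt(22)/6 ≈ 1.4484

f''(x) = 12*x - 8
Second-derivative test at each critical point:
  f''(-0.1151) = -9.3808 < 0 → local maximum
  f''(1.4484) = 9.3808 > 0 → local minimum

Critical points: x = 2/3 - sqrt(22)/6 ≈ -0.1151 (local maximum); x = 2/3 + sqrt(22)/6 ≈ 1.4484 (local minimum)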